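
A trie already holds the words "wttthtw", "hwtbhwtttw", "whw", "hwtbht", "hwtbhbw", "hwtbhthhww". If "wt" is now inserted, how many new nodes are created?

0

"wt" is already a full path in the trie; only an end-marker is added.
No new nodes are needed: 0.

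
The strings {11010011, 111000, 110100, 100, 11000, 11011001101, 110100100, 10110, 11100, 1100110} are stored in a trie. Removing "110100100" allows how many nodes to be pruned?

2

Walk "110100100" from the leaf back toward the root, removing each node that no remaining word uses.
The suffix "00" (2 nodes) is used only by "110100100"; the node for "1101001" still has the child "1", so pruning stops there.
Nodes removed: 2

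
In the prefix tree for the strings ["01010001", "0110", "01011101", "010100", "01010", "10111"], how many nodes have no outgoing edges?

4

Leaves are exactly the stored words that no other stored word extends.
Those words: "01010001", "01011101", "0110", "10111"
Leaf count: 4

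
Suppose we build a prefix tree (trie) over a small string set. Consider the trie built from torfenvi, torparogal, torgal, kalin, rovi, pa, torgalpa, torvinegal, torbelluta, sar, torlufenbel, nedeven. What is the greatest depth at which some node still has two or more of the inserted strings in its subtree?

Look for the deepest trie node that still has at least two words in its subtree.
"torgal" and "torgalpa" agree on "torgal" (6 characters) before diverging; nothing deeper is shared.
Longest shared-prefix length: 6

6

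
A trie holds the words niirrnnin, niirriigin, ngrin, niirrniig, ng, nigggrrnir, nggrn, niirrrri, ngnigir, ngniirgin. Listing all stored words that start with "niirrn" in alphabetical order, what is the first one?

niirrniig

Filter for "niirrn…" and sort: "niirrniig", "niirrnnin"
The 1st is niirrniig.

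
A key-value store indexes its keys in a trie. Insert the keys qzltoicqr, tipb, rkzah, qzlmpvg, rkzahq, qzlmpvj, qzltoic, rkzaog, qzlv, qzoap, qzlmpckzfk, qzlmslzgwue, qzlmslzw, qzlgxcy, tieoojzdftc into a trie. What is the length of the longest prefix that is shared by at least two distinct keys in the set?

Equivalently: take the maximum, over all pairs, of their longest common prefix length.
e.g. "qzlmslzgwue" and "qzlmslzw" share the prefix "qzlmslz" of length 7; no pair shares a longer one.
Longest shared-prefix length: 7

7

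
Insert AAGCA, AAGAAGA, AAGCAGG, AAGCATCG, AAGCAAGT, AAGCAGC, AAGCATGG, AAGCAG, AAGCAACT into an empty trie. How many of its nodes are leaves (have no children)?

7

Leaves are exactly the stored words that no other stored word extends.
Those words: "AAGAAGA", "AAGCAACT", "AAGCAAGT", "AAGCAGC", "AAGCAGG", "AAGCATCG", "AAGCATGG"
Leaf count: 7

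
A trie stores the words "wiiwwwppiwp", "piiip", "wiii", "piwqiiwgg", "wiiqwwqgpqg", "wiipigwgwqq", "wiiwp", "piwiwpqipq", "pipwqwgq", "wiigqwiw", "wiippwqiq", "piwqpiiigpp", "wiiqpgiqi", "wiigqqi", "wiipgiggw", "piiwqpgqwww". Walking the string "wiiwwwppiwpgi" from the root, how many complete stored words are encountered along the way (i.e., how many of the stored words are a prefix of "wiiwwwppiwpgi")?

1

Traverse "wiiwwwppiwpgi" character by character; count nodes along the way that are marked as word ends.
Prefixes of the query that are stored words: "wiiwwwppiwp"
Count: 1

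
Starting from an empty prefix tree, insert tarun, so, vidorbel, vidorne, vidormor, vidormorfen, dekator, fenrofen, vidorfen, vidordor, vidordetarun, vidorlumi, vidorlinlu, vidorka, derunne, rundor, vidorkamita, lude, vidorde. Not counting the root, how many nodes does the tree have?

Trace insertions, counting only characters that open a new branch:
  "tarun" → 5 new (t, a, r, u, n)
  "so" → 2 new (s, o)
  "vidorbel" → 8 new (v, i, d, o, r, b, e, l)
  "vidorne" → prefix "vidor" already present; 2 new (n, e)
  "vidormor" → prefix "vidor" already present; 3 new (m, o, r)
  "vidormorfen" → prefix "vidormor" already present; 3 new (f, e, n)
  "dekator" → 7 new (d, e, k, a, t, o, r)
  "fenrofen" → 8 new (f, e, n, r, o, f, e, n)
  "vidorfen" → prefix "vidor" already present; 3 new (f, e, n)
  "vidordor" → prefix "vidor" already present; 3 new (d, o, r)
  "vidordetarun" → prefix "vidord" already present; 6 new (e, t, a, r, u, n)
  "vidorlumi" → prefix "vidor" already present; 4 new (l, u, m, i)
  "vidorlinlu" → prefix "vidorl" already present; 4 new (i, n, l, u)
  "vidorka" → prefix "vidor" already present; 2 new (k, a)
  "derunne" → prefix "de" already present; 5 new (r, u, n, n, e)
  "rundor" → 6 new (r, u, n, d, o, r)
  "vidorkamita" → prefix "vidorka" already present; 4 new (m, i, t, a)
  "lude" → 4 new (l, u, d, e)
  "vidorde" → prefix "vidorde" already present; 0 new (none)
Total nodes = 5 + 2 + 8 + 2 + 3 + 3 + 7 + 8 + 3 + 3 + 6 + 4 + 4 + 2 + 5 + 6 + 4 + 4 + 0 = 79

79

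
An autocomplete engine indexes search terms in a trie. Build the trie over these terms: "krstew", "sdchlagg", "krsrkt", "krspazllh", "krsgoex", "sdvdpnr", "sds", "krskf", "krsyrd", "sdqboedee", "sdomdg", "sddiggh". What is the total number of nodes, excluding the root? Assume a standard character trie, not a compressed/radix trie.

Trace insertions, counting only characters that open a new branch:
  "krstew" → 6 new (k, r, s, t, e, w)
  "sdchlagg" → 8 new (s, d, c, h, l, a, g, g)
  "krsrkt" → prefix "krs" already present; 3 new (r, k, t)
  "krspazllh" → prefix "krs" already present; 6 new (p, a, z, l, l, h)
  "krsgoex" → prefix "krs" already present; 4 new (g, o, e, x)
  "sdvdpnr" → prefix "sd" already present; 5 new (v, d, p, n, r)
  "sds" → prefix "sd" already present; 1 new (s)
  "krskf" → prefix "krs" already present; 2 new (k, f)
  "krsyrd" → prefix "krs" already present; 3 new (y, r, d)
  "sdqboedee" → prefix "sd" already present; 7 new (q, b, o, e, d, e, e)
  "sdomdg" → prefix "sd" already present; 4 new (o, m, d, g)
  "sddiggh" → prefix "sd" already present; 5 new (d, i, g, g, h)
Total nodes = 6 + 8 + 3 + 6 + 4 + 5 + 1 + 2 + 3 + 7 + 4 + 5 = 54

54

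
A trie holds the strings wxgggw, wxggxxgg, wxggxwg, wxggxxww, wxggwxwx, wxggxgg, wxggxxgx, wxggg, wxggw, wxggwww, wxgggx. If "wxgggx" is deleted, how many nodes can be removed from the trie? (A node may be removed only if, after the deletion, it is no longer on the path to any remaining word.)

Walk "wxgggx" from the leaf back toward the root, removing each node that no remaining word uses.
The suffix "x" (1 node) is used only by "wxgggx"; the node for "wxggg" still has the child "w", so pruning stops there.
Nodes removed: 1

1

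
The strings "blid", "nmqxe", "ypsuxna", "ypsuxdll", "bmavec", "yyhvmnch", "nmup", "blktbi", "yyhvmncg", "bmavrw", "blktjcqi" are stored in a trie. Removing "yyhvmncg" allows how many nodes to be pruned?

1

A node on "yyhvmncg"'s path can go only if nothing else ends at it or branches off below it.
The suffix "g" (1 node) is used only by "yyhvmncg"; the node for "yyhvmnc" still has the child "h", so pruning stops there.
Nodes removed: 1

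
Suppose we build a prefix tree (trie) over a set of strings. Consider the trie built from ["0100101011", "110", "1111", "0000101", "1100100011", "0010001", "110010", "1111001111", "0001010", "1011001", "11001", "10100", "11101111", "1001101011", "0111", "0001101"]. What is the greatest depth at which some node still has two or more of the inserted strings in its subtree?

Look for the deepest trie node that still has at least two words in its subtree.
e.g. "110010" and "1100100011" share the prefix "110010" of length 6; no pair shares a longer one.
Longest shared-prefix length: 6

6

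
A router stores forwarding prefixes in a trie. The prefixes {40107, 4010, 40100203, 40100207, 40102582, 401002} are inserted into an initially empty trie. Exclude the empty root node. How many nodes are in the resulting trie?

Insert word by word; a character creates a node only if that edge doesn't already exist:
  "40107" → 5 new (4, 0, 1, 0, 7)
  "4010" → prefix "4010" already present; 0 new (none)
  "40100203" → prefix "4010" already present; 4 new (0, 2, 0, 3)
  "40100207" → prefix "4010020" already present; 1 new (7)
  "40102582" → prefix "4010" already present; 4 new (2, 5, 8, 2)
  "401002" → prefix "401002" already present; 0 new (none)
Total nodes = 5 + 0 + 4 + 1 + 4 + 0 = 14

14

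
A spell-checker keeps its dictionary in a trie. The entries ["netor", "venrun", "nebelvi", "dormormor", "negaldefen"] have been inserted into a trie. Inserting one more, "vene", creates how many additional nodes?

"ven" is already a path in the trie; the remaining "e" must be added.
New nodes needed: |"vene"| − 3 = 4 − 3 = 1.

1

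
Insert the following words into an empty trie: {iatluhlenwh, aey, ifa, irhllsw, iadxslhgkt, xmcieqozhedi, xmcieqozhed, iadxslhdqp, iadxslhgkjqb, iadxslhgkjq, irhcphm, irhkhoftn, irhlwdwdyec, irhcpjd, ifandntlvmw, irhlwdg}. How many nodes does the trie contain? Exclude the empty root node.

76

Count nodes per top-level branch (shared prefixes stored once):
  'a'-branch (aey): 3 nodes
  'i'-branch (iadxslhdqp, iadxslhgkjq, iadxslhgkjqb, iadxslhgkt, iatluhlenwh, ifa, ifandntlvmw, irhcphm, irhcpjd, irhkhoftn, irhllsw, irhlwdg, irhlwdwdyec): 61 nodes
  'x'-branch (xmcieqozhed, xmcieqozhedi): 12 nodes
Sum: 76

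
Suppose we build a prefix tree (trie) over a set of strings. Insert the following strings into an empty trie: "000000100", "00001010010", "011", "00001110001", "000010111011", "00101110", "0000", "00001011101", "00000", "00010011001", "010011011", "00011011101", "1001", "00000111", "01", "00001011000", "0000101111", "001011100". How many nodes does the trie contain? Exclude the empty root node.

69

Insert word by word; a character creates a node only if that edge doesn't already exist:
  "000000100" → 9 new (0, 0, 0, 0, 0, 0, 1, 0, 0)
  "00001010010" → prefix "0000" already present; 7 new (1, 0, 1, 0, 0, 1, 0)
  "011" → prefix "0" already present; 2 new (1, 1)
  "00001110001" → prefix "00001" already present; 6 new (1, 1, 0, 0, 0, 1)
  "000010111011" → prefix "0000101" already present; 5 new (1, 1, 0, 1, 1)
  "00101110" → prefix "00" already present; 6 new (1, 0, 1, 1, 1, 0)
  "0000" → prefix "0000" already present; 0 new (none)
  "00001011101" → prefix "00001011101" already present; 0 new (none)
  "00000" → prefix "00000" already present; 0 new (none)
  "00010011001" → prefix "000" already present; 8 new (1, 0, 0, 1, 1, 0, 0, 1)
  "010011011" → prefix "01" already present; 7 new (0, 0, 1, 1, 0, 1, 1)
  "00011011101" → prefix "0001" already present; 7 new (1, 0, 1, 1, 1, 0, 1)
  "1001" → 4 new (1, 0, 0, 1)
  "00000111" → prefix "00000" already present; 3 new (1, 1, 1)
  "01" → prefix "01" already present; 0 new (none)
  "00001011000" → prefix "00001011" already present; 3 new (0, 0, 0)
  "0000101111" → prefix "000010111" already present; 1 new (1)
  "001011100" → prefix "00101110" already present; 1 new (0)
Total nodes = 9 + 7 + 2 + 6 + 5 + 6 + 0 + 0 + 0 + 8 + 7 + 7 + 4 + 3 + 0 + 3 + 1 + 1 = 69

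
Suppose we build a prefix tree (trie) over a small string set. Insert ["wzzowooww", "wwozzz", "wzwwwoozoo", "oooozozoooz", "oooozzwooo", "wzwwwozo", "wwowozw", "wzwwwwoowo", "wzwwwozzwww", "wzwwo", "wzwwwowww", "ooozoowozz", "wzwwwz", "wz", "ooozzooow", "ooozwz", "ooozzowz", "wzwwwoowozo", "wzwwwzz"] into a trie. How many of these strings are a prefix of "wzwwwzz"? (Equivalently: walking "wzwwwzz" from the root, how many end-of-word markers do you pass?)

3

Check each prefix of "wzwwwzz" against the stored set — each match is an end-marker on the path.
Prefixes of the query that are stored words: "wz", "wzwwwz", "wzwwwzz"
Count: 3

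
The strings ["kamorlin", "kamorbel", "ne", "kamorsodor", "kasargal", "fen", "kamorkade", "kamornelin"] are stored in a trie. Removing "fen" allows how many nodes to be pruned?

Walk "fen" from the leaf back toward the root, removing each node that no remaining word uses.
No other word shares any prefix with "fen", so all 3 of its nodes go.
Nodes removed: 3

3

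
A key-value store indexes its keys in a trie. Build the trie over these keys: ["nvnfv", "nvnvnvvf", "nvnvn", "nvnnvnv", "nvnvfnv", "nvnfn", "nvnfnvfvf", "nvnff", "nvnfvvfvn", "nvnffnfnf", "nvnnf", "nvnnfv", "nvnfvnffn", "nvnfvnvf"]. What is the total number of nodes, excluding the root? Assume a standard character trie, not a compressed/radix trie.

For each word, the new-node count is its length minus the longest prefix already in the trie:
  "nvnfv" → 5 new (n, v, n, f, v)
  "nvnvnvvf" → prefix "nvn" already present; 5 new (v, n, v, v, f)
  "nvnvn" → prefix "nvnvn" already present; 0 new (none)
  "nvnnvnv" → prefix "nvn" already present; 4 new (n, v, n, v)
  "nvnvfnv" → prefix "nvnv" already present; 3 new (f, n, v)
  "nvnfn" → prefix "nvnf" already present; 1 new (n)
  "nvnfnvfvf" → prefix "nvnfn" already present; 4 new (v, f, v, f)
  "nvnff" → prefix "nvnf" already present; 1 new (f)
  "nvnfvvfvn" → prefix "nvnfv" already present; 4 new (v, f, v, n)
  "nvnffnfnf" → prefix "nvnff" already present; 4 new (n, f, n, f)
  "nvnnf" → prefix "nvnn" already present; 1 new (f)
  "nvnnfv" → prefix "nvnnf" already present; 1 new (v)
  "nvnfvnffn" → prefix "nvnfv" already present; 4 new (n, f, f, n)
  "nvnfvnvf" → prefix "nvnfvn" already present; 2 new (v, f)
Total nodes = 5 + 5 + 0 + 4 + 3 + 1 + 4 + 1 + 4 + 4 + 1 + 1 + 4 + 2 = 39

39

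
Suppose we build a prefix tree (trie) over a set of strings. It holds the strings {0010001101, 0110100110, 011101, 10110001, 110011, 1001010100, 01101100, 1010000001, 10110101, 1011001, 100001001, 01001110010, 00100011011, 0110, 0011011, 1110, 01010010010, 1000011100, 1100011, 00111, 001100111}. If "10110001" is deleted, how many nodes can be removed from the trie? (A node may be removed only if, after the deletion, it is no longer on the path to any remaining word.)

2

Walk "10110001" from the leaf back toward the root, removing each node that no remaining word uses.
The suffix "01" (2 nodes) is used only by "10110001"; the node for "101100" still has the child "1", so pruning stops there.
Nodes removed: 2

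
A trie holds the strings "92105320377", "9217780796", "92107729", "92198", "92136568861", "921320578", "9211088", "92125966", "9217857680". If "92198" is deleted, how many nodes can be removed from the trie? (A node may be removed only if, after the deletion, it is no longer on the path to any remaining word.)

2

After clearing the end-marker at "92198", prune upward until reaching a node still needed by another word.
The suffix "98" (2 nodes) is used only by "92198"; the node for "921" still has the child "0", so pruning stops there.
Nodes removed: 2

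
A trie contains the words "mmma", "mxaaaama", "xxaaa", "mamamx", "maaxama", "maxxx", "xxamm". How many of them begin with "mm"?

Traverse to the node for "mm", then collect every word in that subtree.
Matches: "mmma"
Count: 1

1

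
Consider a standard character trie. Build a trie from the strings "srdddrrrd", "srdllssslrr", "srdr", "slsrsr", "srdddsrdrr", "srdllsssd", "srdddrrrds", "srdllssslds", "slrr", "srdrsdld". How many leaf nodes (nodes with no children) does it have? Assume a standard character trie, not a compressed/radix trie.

8

A leaf is a node with no children — equivalently, the end of a word that is not a proper prefix of any other stored word.
Those words: "slrr", "slsrsr", "srdddrrrds", "srdddsrdrr", "srdllsssd", "srdllssslds", "srdllssslrr", "srdrsdld"
Leaf count: 8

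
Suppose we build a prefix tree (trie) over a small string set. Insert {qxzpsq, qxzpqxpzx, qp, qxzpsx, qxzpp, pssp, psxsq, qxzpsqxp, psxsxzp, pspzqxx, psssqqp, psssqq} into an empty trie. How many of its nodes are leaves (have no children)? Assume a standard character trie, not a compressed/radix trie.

10

A leaf is a node with no children — equivalently, the end of a word that is not a proper prefix of any other stored word.
Those words: "pspzqxx", "pssp", "psssqqp", "psxsq", "psxsxzp", "qp", "qxzpp", "qxzpqxpzx", "qxzpsqxp", "qxzpsx"
Leaf count: 10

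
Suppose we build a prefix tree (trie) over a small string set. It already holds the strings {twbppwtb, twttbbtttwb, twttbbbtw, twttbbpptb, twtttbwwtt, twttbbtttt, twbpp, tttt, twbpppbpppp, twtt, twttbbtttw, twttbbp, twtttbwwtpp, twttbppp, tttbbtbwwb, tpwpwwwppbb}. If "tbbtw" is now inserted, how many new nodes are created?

Walking "tbbtw" from the root, the first 1 characters ("t") follow existing edges; "b" is the first miss.
Each of the 4 remaining characters creates one node.

4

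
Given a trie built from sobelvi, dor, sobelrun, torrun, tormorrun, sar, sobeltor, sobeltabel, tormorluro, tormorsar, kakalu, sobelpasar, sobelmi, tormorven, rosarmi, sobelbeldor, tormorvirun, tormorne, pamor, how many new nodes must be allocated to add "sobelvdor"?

3

Walking "sobelvdor" from the root, the first 6 characters ("sobelv") follow existing edges; "d" is the first miss.
So 9 − 6 = 3 new nodes.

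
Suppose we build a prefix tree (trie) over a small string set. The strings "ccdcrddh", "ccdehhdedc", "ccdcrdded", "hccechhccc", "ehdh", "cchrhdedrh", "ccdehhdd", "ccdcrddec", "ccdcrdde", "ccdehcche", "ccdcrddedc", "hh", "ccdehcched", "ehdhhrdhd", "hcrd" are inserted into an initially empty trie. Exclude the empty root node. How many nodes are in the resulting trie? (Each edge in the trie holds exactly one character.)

55

Trace insertions, counting only characters that open a new branch:
  "ccdcrddh" → 8 new (c, c, d, c, r, d, d, h)
  "ccdehhdedc" → prefix "ccd" already present; 7 new (e, h, h, d, e, d, c)
  "ccdcrdded" → prefix "ccdcrdd" already present; 2 new (e, d)
  "hccechhccc" → 10 new (h, c, c, e, c, h, h, c, c, c)
  "ehdh" → 4 new (e, h, d, h)
  "cchrhdedrh" → prefix "cc" already present; 8 new (h, r, h, d, e, d, r, h)
  "ccdehhdd" → prefix "ccdehhd" already present; 1 new (d)
  "ccdcrddec" → prefix "ccdcrdde" already present; 1 new (c)
  "ccdcrdde" → prefix "ccdcrdde" already present; 0 new (none)
  "ccdehcche" → prefix "ccdeh" already present; 4 new (c, c, h, e)
  "ccdcrddedc" → prefix "ccdcrdded" already present; 1 new (c)
  "hh" → prefix "h" already present; 1 new (h)
  "ccdehcched" → prefix "ccdehcche" already present; 1 new (d)
  "ehdhhrdhd" → prefix "ehdh" already present; 5 new (h, r, d, h, d)
  "hcrd" → prefix "hc" already present; 2 new (r, d)
Total nodes = 8 + 7 + 2 + 10 + 4 + 8 + 1 + 1 + 0 + 4 + 1 + 1 + 1 + 5 + 2 = 55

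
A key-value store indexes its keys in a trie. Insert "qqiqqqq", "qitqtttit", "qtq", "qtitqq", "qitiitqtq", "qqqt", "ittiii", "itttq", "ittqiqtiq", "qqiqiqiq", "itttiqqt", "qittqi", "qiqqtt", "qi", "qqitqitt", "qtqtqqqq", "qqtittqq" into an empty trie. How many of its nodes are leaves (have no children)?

Leaves are exactly the stored words that no other stored word extends.
Those words: "ittiii", "ittqiqtiq", "itttiqqt", "itttq", "qiqqtt", "qitiitqtq", "qitqtttit", "qittqi", "qqiqiqiq", "qqiqqqq", "qqitqitt", "qqqt", "qqtittqq", "qtitqq", "qtqtqqqq"
Leaf count: 15

15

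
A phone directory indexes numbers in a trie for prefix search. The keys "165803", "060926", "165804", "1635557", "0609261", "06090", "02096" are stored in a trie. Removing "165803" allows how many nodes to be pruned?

1

After clearing the end-marker at "165803", prune upward until reaching a node still needed by another word.
The suffix "3" (1 node) is used only by "165803"; the node for "16580" still has the child "4", so pruning stops there.
Nodes removed: 1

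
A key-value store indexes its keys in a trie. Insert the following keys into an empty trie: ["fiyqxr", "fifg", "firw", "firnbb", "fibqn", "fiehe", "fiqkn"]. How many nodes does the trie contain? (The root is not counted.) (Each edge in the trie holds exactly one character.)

22

Count nodes per top-level branch (shared prefixes stored once):
  'f'-branch (fibqn, fiehe, fifg, fiqkn, firnbb, firw, fiyqxr): 22 nodes
Sum: 22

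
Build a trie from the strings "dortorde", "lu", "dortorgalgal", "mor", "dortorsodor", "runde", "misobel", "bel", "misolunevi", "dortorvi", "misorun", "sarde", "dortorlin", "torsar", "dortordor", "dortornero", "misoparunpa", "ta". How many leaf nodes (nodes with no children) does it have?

A leaf is a node with no children — equivalently, the end of a word that is not a proper prefix of any other stored word.
Those words: "bel", "dortorde", "dortordor", "dortorgalgal", "dortorlin", "dortornero", "dortorsodor", "dortorvi", "lu", "misobel", "misolunevi", "misoparunpa", "misorun", "mor", "runde", "sarde", "ta", "torsar"
Leaf count: 18

18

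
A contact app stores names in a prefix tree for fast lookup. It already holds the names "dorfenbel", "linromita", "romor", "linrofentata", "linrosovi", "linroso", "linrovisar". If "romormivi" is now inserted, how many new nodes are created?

"romor" is already a path in the trie; the remaining "mivi" must be added.
New nodes needed: |"romormivi"| − 5 = 9 − 5 = 4.

4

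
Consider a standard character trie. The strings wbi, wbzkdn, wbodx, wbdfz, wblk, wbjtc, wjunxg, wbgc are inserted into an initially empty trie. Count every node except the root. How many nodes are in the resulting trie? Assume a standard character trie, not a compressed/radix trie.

25

Trie structure (* marks end of a word):
(root)
└─ w
   ├─ b
   │  ├─ d
   │  │  └─ f
   │  │     └─ z *
   │  ├─ g
   │  │  └─ c *
   │  ├─ i *
   │  ├─ j
   │  │  └─ t
   │  │     └─ c *
   │  ├─ l
   │  │  └─ k *
   │  ├─ o
   │  │  └─ d
   │  │     └─ x *
   │  └─ z
   │     └─ k
   │        └─ d
   │           └─ n *
   └─ j
      └─ u
         └─ n
            └─ x
               └─ g *
Counting every labelled node above: 25.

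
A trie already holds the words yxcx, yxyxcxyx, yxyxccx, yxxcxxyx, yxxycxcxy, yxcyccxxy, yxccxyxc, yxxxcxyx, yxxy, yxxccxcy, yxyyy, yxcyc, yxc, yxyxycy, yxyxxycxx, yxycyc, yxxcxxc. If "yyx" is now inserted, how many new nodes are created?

Walking "yyx" from the root, the first 1 characters ("y") follow existing edges; "y" is the first miss.
New nodes needed: |"yyx"| − 1 = 3 − 1 = 2.

2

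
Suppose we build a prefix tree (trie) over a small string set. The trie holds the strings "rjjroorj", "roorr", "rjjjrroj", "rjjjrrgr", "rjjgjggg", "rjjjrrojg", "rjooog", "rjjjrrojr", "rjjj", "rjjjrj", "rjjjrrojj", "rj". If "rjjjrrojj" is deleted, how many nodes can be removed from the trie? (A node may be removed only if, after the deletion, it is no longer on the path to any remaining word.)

1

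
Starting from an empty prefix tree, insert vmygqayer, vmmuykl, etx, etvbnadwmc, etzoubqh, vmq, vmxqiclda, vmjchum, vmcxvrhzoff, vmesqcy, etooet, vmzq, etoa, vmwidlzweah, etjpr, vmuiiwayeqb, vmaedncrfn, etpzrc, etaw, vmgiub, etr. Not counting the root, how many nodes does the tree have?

105

For each word, the new-node count is its length minus the longest prefix already in the trie:
  "vmygqayer" → 9 new (v, m, y, g, q, a, y, e, r)
  "vmmuykl" → prefix "vm" already present; 5 new (m, u, y, k, l)
  "etx" → 3 new (e, t, x)
  "etvbnadwmc" → prefix "et" already present; 8 new (v, b, n, a, d, w, m, c)
  "etzoubqh" → prefix "et" already present; 6 new (z, o, u, b, q, h)
  "vmq" → prefix "vm" already present; 1 new (q)
  "vmxqiclda" → prefix "vm" already present; 7 new (x, q, i, c, l, d, a)
  "vmjchum" → prefix "vm" already present; 5 new (j, c, h, u, m)
  "vmcxvrhzoff" → prefix "vm" already present; 9 new (c, x, v, r, h, z, o, f, f)
  "vmesqcy" → prefix "vm" already present; 5 new (e, s, q, c, y)
  "etooet" → prefix "et" already present; 4 new (o, o, e, t)
  "vmzq" → prefix "vm" already present; 2 new (z, q)
  "etoa" → prefix "eto" already present; 1 new (a)
  "vmwidlzweah" → prefix "vm" already present; 9 new (w, i, d, l, z, w, e, a, h)
  "etjpr" → prefix "et" already present; 3 new (j, p, r)
  "vmuiiwayeqb" → prefix "vm" already present; 9 new (u, i, i, w, a, y, e, q, b)
  "vmaedncrfn" → prefix "vm" already present; 8 new (a, e, d, n, c, r, f, n)
  "etpzrc" → prefix "et" already present; 4 new (p, z, r, c)
  "etaw" → prefix "et" already present; 2 new (a, w)
  "vmgiub" → prefix "vm" already present; 4 new (g, i, u, b)
  "etr" → prefix "et" already present; 1 new (r)
Total nodes = 9 + 5 + 3 + 8 + 6 + 1 + 7 + 5 + 9 + 5 + 4 + 2 + 1 + 9 + 3 + 9 + 8 + 4 + 2 + 4 + 1 = 105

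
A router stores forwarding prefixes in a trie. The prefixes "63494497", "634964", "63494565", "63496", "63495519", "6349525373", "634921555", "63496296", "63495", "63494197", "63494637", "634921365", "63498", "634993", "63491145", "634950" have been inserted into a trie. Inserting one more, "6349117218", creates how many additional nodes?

The longest prefix of "6349117218" already in the trie is "634911" (length 6).
New nodes needed: |"6349117218"| − 6 = 10 − 6 = 4.

4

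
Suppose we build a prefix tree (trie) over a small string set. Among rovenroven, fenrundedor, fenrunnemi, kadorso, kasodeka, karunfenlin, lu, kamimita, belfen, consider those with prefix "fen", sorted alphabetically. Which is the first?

Words with prefix "fen", in lexicographic order: "fenrundedor", "fenrunnemi"
Position 1: fenrundedor

fenrundedor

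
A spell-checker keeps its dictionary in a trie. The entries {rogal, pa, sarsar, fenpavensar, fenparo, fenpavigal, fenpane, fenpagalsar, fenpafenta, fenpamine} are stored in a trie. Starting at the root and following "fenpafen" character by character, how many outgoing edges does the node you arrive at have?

Follow the path "fenpafen" to its node, then look at its outgoing edges.
Distinct next characters after "fenpafen": t.
That node has 1 child edge.

1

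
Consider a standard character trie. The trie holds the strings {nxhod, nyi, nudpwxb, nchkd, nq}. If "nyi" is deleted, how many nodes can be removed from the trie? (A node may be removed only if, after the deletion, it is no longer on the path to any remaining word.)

After clearing the end-marker at "nyi", prune upward until reaching a node still needed by another word.
The suffix "yi" (2 nodes) is used only by "nyi"; the node for "n" still has the child "x", so pruning stops there.
Nodes removed: 2

2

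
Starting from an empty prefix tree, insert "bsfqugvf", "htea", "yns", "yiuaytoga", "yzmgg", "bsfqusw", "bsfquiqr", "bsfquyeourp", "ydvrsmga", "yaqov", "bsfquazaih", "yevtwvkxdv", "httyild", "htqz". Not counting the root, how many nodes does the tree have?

70

Count nodes per top-level branch (shared prefixes stored once):
  'b'-branch (bsfquazaih, bsfqugvf, bsfquiqr, bsfqusw, bsfquyeourp): 24 nodes
  'h'-branch (htea, htqz, httyild): 11 nodes
  'y'-branch (yaqov, ydvrsmga, yevtwvkxdv, yiuaytoga, yns, yzmgg): 35 nodes
Sum: 70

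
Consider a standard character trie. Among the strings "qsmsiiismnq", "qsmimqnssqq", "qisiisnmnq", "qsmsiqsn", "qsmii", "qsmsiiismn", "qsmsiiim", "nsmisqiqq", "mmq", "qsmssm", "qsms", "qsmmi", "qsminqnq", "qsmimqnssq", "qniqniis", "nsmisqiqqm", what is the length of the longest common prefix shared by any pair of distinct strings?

10

Equivalently: take the maximum, over all pairs, of their longest common prefix length.
e.g. "qsmimqnssq" and "qsmimqnssqq" share the prefix "qsmimqnssq" of length 10; no pair shares a longer one.
Longest shared-prefix length: 10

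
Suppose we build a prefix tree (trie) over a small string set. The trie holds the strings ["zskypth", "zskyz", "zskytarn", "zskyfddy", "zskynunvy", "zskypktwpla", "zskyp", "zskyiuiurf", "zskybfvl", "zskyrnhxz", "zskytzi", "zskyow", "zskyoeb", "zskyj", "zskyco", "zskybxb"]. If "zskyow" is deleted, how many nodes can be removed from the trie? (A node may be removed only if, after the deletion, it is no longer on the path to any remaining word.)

1

After clearing the end-marker at "zskyow", prune upward until reaching a node still needed by another word.
The suffix "w" (1 node) is used only by "zskyow"; the node for "zskyo" still has the child "e", so pruning stops there.
Nodes removed: 1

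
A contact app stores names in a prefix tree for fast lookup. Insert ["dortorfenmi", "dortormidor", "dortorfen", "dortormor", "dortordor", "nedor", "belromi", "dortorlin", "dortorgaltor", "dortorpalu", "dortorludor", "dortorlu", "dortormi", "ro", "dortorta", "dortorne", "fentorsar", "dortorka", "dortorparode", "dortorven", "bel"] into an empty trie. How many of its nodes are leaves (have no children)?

A leaf is a node with no children — equivalently, the end of a word that is not a proper prefix of any other stored word.
Those words: "belromi", "dortordor", "dortorfenmi", "dortorgaltor", "dortorka", "dortorlin", "dortorludor", "dortormidor", "dortormor", "dortorne", "dortorpalu", "dortorparode", "dortorta", "dortorven", "fentorsar", "nedor", "ro"
Leaf count: 17

17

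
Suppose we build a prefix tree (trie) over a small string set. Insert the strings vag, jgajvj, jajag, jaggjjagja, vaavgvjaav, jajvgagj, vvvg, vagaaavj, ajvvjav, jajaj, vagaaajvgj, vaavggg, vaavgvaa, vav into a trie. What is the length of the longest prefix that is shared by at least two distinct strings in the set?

The deepest shared node is where two words last agree before diverging.
"vaavgvaa" and "vaavgvjaav" agree on "vaavgv" (6 characters) before diverging; nothing deeper is shared.
Longest shared-prefix length: 6

6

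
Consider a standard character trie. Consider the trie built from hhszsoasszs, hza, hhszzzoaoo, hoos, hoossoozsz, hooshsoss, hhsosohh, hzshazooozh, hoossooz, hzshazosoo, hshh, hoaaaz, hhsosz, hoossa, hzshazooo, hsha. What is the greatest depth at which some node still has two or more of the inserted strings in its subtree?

9

Equivalently: take the maximum, over all pairs, of their longest common prefix length.
"hzshazooo" and "hzshazooozh" agree on "hzshazooo" (9 characters) before diverging; nothing deeper is shared.
Longest shared-prefix length: 9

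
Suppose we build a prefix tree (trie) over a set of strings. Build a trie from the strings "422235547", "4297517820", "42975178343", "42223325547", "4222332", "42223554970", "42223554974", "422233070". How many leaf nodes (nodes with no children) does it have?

7

Leaves are exactly the stored words that no other stored word extends.
Those words: "422233070", "42223325547", "422235547", "42223554970", "42223554974", "4297517820", "42975178343"
Leaf count: 7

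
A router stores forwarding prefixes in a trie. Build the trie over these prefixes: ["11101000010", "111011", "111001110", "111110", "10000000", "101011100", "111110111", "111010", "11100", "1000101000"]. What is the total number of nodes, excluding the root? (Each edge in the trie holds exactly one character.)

43

Insert word by word; a character creates a node only if that edge doesn't already exist:
  "11101000010" → 11 new (1, 1, 1, 0, 1, 0, 0, 0, 0, 1, 0)
  "111011" → prefix "11101" already present; 1 new (1)
  "111001110" → prefix "1110" already present; 5 new (0, 1, 1, 1, 0)
  "111110" → prefix "111" already present; 3 new (1, 1, 0)
  "10000000" → prefix "1" already present; 7 new (0, 0, 0, 0, 0, 0, 0)
  "101011100" → prefix "10" already present; 7 new (1, 0, 1, 1, 1, 0, 0)
  "111110111" → prefix "111110" already present; 3 new (1, 1, 1)
  "111010" → prefix "111010" already present; 0 new (none)
  "11100" → prefix "11100" already present; 0 new (none)
  "1000101000" → prefix "1000" already present; 6 new (1, 0, 1, 0, 0, 0)
Total nodes = 11 + 1 + 5 + 3 + 7 + 7 + 3 + 0 + 0 + 6 = 43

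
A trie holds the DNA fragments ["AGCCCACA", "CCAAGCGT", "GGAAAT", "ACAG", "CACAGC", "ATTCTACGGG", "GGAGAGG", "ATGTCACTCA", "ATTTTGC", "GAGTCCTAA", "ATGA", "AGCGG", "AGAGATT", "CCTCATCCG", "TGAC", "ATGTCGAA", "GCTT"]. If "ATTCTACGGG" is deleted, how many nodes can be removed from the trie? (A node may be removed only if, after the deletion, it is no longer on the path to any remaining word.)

Walk "ATTCTACGGG" from the leaf back toward the root, removing each node that no remaining word uses.
The suffix "CTACGGG" (7 nodes) is used only by "ATTCTACGGG"; the node for "ATT" still has the child "T", so pruning stops there.
Nodes removed: 7

7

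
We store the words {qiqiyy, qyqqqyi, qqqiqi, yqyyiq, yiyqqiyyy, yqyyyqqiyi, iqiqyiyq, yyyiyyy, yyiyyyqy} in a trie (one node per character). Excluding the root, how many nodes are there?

Count nodes per top-level branch (shared prefixes stored once):
  'i'-branch (iqiqyiyq): 8 nodes
  'q'-branch (qiqiyy, qqqiqi, qyqqqyi): 17 nodes
  'y'-branch (yiyqqiyyy, yqyyiq, yqyyyqqiyi, yyiyyyqy, yyyiyyy): 32 nodes
Sum: 57

57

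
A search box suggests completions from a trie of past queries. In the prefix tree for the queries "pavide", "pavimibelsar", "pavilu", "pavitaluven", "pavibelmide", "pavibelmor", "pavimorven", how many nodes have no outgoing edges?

7

Leaves are exactly the stored words that no other stored word extends.
Those words: "pavibelmide", "pavibelmor", "pavide", "pavilu", "pavimibelsar", "pavimorven", "pavitaluven"
Leaf count: 7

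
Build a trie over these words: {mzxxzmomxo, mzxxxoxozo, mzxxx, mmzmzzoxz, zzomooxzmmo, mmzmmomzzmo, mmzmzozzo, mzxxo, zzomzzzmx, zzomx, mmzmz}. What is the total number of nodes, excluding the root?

53

Count nodes per top-level branch (shared prefixes stored once):
  'm'-branch (mmzmmomzzmo, mmzmz, mmzmzozzo, mmzmzzoxz, mzxxo, mzxxx, mzxxxoxozo, mzxxzmomxo): 36 nodes
  'z'-branch (zzomooxzmmo, zzomx, zzomzzzmx): 17 nodes
Sum: 53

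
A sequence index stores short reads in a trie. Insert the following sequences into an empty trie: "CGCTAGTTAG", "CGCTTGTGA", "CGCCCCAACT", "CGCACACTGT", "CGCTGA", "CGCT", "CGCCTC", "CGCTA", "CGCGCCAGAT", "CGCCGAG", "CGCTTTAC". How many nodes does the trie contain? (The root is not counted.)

Trace insertions, counting only characters that open a new branch:
  "CGCTAGTTAG" → 10 new (C, G, C, T, A, G, T, T, A, G)
  "CGCTTGTGA" → prefix "CGCT" already present; 5 new (T, G, T, G, A)
  "CGCCCCAACT" → prefix "CGC" already present; 7 new (C, C, C, A, A, C, T)
  "CGCACACTGT" → prefix "CGC" already present; 7 new (A, C, A, C, T, G, T)
  "CGCTGA" → prefix "CGCT" already present; 2 new (G, A)
  "CGCT" → prefix "CGCT" already present; 0 new (none)
  "CGCCTC" → prefix "CGCC" already present; 2 new (T, C)
  "CGCTA" → prefix "CGCTA" already present; 0 new (none)
  "CGCGCCAGAT" → prefix "CGC" already present; 7 new (G, C, C, A, G, A, T)
  "CGCCGAG" → prefix "CGCC" already present; 3 new (G, A, G)
  "CGCTTTAC" → prefix "CGCTT" already present; 3 new (T, A, C)
Total nodes = 10 + 5 + 7 + 7 + 2 + 0 + 2 + 0 + 7 + 3 + 3 = 46

46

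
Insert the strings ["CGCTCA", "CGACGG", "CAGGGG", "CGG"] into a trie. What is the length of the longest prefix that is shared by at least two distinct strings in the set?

The deepest shared node is where two words last agree before diverging.
"CGACGG" and "CGCTCA" agree on "CG" (2 characters) before diverging; nothing deeper is shared.
Longest shared-prefix length: 2

2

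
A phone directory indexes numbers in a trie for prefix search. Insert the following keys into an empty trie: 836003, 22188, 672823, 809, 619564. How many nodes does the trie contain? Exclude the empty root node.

24

Count nodes per top-level branch (shared prefixes stored once):
  '2'-branch (22188): 5 nodes
  '6'-branch (619564, 672823): 11 nodes
  '8'-branch (809, 836003): 8 nodes
Sum: 24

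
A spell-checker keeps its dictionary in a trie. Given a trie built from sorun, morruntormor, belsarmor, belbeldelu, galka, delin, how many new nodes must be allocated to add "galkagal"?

Walking "galkagal" from the root, the first 5 characters ("galka") follow existing edges; "g" is the first miss.
So 8 − 5 = 3 new nodes.

3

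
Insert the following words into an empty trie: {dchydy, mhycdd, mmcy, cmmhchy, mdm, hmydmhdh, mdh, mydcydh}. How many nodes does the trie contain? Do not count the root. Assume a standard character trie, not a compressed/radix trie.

39

Trace insertions, counting only characters that open a new branch:
  "dchydy" → 6 new (d, c, h, y, d, y)
  "mhycdd" → 6 new (m, h, y, c, d, d)
  "mmcy" → prefix "m" already present; 3 new (m, c, y)
  "cmmhchy" → 7 new (c, m, m, h, c, h, y)
  "mdm" → prefix "m" already present; 2 new (d, m)
  "hmydmhdh" → 8 new (h, m, y, d, m, h, d, h)
  "mdh" → prefix "md" already present; 1 new (h)
  "mydcydh" → prefix "m" already present; 6 new (y, d, c, y, d, h)
Total nodes = 6 + 6 + 3 + 7 + 2 + 8 + 1 + 6 = 39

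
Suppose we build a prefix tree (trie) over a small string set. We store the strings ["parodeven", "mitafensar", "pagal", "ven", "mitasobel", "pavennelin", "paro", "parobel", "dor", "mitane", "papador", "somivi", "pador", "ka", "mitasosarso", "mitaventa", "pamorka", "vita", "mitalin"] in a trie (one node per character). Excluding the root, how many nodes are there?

Insert word by word; a character creates a node only if that edge doesn't already exist:
  "parodeven" → 9 new (p, a, r, o, d, e, v, e, n)
  "mitafensar" → 10 new (m, i, t, a, f, e, n, s, a, r)
  "pagal" → prefix "pa" already present; 3 new (g, a, l)
  "ven" → 3 new (v, e, n)
  "mitasobel" → prefix "mita" already present; 5 new (s, o, b, e, l)
  "pavennelin" → prefix "pa" already present; 8 new (v, e, n, n, e, l, i, n)
  "paro" → prefix "paro" already present; 0 new (none)
  "parobel" → prefix "paro" already present; 3 new (b, e, l)
  "dor" → 3 new (d, o, r)
  "mitane" → prefix "mita" already present; 2 new (n, e)
  "papador" → prefix "pa" already present; 5 new (p, a, d, o, r)
  "somivi" → 6 new (s, o, m, i, v, i)
  "pador" → prefix "pa" already present; 3 new (d, o, r)
  "ka" → 2 new (k, a)
  "mitasosarso" → prefix "mitaso" already present; 5 new (s, a, r, s, o)
  "mitaventa" → prefix "mita" already present; 5 new (v, e, n, t, a)
  "pamorka" → prefix "pa" already present; 5 new (m, o, r, k, a)
  "vita" → prefix "v" already present; 3 new (i, t, a)
  "mitalin" → prefix "mita" already present; 3 new (l, i, n)
Total nodes = 9 + 10 + 3 + 3 + 5 + 8 + 0 + 3 + 3 + 2 + 5 + 6 + 3 + 2 + 5 + 5 + 5 + 3 + 3 = 83

83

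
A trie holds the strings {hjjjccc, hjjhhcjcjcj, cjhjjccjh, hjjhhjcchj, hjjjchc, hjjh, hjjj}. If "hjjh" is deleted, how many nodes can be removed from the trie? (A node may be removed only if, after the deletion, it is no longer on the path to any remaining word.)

0

A node on "hjjh"'s path can go only if nothing else ends at it or branches off below it.
Every node on "hjjh" is still needed (e.g. by "hjjhhcjcjcj"), so nothing is freed.
Nodes removed: 0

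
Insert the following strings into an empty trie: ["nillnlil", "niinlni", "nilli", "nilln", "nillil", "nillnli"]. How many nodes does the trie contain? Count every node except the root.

15

Trace insertions, counting only characters that open a new branch:
  "nillnlil" → 8 new (n, i, l, l, n, l, i, l)
  "niinlni" → prefix "ni" already present; 5 new (i, n, l, n, i)
  "nilli" → prefix "nill" already present; 1 new (i)
  "nilln" → prefix "nilln" already present; 0 new (none)
  "nillil" → prefix "nilli" already present; 1 new (l)
  "nillnli" → prefix "nillnli" already present; 0 new (none)
Total nodes = 8 + 5 + 1 + 0 + 1 + 0 = 15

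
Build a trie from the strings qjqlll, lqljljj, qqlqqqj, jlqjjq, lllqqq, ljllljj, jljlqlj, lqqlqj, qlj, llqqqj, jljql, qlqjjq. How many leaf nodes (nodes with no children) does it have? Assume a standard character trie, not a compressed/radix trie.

Leaves are exactly the stored words that no other stored word extends.
Those words: "jljlqlj", "jljql", "jlqjjq", "ljllljj", "lllqqq", "llqqqj", "lqljljj", "lqqlqj", "qjqlll", "qlj", "qlqjjq", "qqlqqqj"
Leaf count: 12

12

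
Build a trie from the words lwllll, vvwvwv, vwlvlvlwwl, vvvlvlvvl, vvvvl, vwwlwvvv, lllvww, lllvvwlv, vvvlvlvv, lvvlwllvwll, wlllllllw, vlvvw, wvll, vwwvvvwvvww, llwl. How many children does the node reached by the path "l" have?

3

The children of the "l" node are the distinct next characters among strings starting with "l".
Characters that immediately follow "l" among the stored strings: {l, v, w}.
That node has 3 child edges.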